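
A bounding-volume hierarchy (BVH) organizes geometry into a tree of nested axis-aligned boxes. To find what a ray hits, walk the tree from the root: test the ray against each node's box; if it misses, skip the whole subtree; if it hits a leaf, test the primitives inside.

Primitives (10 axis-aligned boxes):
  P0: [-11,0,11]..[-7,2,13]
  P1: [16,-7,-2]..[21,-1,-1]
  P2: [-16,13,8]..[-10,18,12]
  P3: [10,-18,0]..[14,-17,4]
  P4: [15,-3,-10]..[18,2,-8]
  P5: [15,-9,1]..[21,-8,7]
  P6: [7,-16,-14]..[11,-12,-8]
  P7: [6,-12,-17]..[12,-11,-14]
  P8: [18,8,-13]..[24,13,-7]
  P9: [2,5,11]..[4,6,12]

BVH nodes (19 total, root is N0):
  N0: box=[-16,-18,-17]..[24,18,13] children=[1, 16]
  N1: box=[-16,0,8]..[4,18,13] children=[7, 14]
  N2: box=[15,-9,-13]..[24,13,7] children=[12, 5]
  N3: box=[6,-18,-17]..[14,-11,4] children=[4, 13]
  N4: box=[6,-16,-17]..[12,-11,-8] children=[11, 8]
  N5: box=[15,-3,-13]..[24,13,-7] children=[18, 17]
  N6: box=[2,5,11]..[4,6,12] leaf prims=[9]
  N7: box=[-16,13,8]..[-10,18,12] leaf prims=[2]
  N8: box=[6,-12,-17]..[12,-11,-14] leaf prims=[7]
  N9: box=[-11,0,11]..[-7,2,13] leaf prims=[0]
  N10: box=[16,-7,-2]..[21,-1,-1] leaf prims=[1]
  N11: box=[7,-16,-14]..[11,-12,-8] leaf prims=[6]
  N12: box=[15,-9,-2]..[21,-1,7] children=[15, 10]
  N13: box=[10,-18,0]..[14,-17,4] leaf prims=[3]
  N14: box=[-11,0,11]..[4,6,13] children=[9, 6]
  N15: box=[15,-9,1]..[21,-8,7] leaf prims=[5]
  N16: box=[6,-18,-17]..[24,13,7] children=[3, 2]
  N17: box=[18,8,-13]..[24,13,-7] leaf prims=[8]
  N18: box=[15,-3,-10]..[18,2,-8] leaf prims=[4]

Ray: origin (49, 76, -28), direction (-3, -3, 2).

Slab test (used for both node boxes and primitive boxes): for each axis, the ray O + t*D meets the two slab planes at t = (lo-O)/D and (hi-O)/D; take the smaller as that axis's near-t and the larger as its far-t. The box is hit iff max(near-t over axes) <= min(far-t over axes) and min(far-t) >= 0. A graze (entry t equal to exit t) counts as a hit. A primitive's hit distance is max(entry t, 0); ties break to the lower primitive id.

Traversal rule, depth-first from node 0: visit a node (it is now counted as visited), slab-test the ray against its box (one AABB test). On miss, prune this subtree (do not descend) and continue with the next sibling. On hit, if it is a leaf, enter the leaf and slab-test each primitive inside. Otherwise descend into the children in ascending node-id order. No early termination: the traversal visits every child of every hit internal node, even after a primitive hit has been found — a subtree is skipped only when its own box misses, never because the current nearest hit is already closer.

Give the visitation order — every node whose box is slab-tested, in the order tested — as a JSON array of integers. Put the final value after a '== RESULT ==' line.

Walk:
N0 x:[25/3,65/3] y:[58/3,94/3] z:[11/2,41/2] -> hit [58/3,41/2], descend [1, 16]
  N1 x:[15,65/3] y:[58/3,76/3] z:[18,41/2] -> hit [58/3,41/2], descend [7, 14]
    N7 x:[59/3,65/3] y:[58/3,21] z:[18,20] -> hit [59/3,20] leaf, test {P2@t=59/3}
    N14 x:[15,20] y:[70/3,76/3] z:[39/2,41/2] -> miss, prune
  N16 x:[25/3,43/3] y:[21,94/3] z:[11/2,35/2] -> miss, prune

order=[0, 1, 7, 14, 16]  |boxes|=5  |leaves|=1  hit=P2

== RESULT ==
[0, 1, 7, 14, 16]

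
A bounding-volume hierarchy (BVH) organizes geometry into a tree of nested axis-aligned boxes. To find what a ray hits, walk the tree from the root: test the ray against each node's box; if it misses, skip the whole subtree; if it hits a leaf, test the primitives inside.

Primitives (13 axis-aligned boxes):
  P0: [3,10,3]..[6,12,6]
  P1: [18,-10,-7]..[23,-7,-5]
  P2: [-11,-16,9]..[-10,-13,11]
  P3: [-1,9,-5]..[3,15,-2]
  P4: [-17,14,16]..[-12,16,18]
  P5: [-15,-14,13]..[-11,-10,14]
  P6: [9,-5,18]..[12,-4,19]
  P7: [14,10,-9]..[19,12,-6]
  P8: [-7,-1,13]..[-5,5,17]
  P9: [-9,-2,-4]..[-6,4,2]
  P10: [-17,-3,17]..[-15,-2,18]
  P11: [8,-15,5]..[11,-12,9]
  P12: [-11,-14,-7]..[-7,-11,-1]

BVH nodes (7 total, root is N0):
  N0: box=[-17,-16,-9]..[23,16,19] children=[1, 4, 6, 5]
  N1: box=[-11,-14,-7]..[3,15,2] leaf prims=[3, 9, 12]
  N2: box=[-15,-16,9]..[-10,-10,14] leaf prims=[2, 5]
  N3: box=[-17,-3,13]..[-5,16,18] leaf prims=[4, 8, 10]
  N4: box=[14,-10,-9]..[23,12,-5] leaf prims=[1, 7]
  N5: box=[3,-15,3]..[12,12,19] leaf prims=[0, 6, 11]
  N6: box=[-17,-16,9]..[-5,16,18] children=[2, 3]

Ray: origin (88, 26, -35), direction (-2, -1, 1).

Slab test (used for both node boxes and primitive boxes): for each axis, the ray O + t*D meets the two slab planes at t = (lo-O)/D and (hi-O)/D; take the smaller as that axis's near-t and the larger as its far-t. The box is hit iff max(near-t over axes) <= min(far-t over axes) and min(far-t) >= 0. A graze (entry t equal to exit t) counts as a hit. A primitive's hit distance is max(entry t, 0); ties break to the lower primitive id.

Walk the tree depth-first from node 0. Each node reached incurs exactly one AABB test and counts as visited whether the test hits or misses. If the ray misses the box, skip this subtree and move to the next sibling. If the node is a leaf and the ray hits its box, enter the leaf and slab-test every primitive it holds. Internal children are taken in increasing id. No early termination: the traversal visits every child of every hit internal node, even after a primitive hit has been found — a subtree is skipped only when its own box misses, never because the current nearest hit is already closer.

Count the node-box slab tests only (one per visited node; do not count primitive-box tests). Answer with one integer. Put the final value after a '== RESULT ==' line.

Walk:
N0 x:[65/2,105/2] y:[10,42] z:[26,54] -> hit [65/2,42], descend [1, 4, 5, 6]
  N1 x:[85/2,99/2] y:[11,40] z:[28,37] -> miss, prune
  N4 x:[65/2,37] y:[14,36] z:[26,30] -> miss, prune
  N5 x:[38,85/2] y:[14,41] z:[38,54] -> hit [38,41] leaf, test {P0(miss), P6(miss), P11@t=40}
  N6 x:[93/2,105/2] y:[10,42] z:[44,53] -> miss, prune

Summary -> nodes [0, 1, 4, 5, 6]; box-tests=5; leaf-entries=1; first=P11

== RESULT ==
5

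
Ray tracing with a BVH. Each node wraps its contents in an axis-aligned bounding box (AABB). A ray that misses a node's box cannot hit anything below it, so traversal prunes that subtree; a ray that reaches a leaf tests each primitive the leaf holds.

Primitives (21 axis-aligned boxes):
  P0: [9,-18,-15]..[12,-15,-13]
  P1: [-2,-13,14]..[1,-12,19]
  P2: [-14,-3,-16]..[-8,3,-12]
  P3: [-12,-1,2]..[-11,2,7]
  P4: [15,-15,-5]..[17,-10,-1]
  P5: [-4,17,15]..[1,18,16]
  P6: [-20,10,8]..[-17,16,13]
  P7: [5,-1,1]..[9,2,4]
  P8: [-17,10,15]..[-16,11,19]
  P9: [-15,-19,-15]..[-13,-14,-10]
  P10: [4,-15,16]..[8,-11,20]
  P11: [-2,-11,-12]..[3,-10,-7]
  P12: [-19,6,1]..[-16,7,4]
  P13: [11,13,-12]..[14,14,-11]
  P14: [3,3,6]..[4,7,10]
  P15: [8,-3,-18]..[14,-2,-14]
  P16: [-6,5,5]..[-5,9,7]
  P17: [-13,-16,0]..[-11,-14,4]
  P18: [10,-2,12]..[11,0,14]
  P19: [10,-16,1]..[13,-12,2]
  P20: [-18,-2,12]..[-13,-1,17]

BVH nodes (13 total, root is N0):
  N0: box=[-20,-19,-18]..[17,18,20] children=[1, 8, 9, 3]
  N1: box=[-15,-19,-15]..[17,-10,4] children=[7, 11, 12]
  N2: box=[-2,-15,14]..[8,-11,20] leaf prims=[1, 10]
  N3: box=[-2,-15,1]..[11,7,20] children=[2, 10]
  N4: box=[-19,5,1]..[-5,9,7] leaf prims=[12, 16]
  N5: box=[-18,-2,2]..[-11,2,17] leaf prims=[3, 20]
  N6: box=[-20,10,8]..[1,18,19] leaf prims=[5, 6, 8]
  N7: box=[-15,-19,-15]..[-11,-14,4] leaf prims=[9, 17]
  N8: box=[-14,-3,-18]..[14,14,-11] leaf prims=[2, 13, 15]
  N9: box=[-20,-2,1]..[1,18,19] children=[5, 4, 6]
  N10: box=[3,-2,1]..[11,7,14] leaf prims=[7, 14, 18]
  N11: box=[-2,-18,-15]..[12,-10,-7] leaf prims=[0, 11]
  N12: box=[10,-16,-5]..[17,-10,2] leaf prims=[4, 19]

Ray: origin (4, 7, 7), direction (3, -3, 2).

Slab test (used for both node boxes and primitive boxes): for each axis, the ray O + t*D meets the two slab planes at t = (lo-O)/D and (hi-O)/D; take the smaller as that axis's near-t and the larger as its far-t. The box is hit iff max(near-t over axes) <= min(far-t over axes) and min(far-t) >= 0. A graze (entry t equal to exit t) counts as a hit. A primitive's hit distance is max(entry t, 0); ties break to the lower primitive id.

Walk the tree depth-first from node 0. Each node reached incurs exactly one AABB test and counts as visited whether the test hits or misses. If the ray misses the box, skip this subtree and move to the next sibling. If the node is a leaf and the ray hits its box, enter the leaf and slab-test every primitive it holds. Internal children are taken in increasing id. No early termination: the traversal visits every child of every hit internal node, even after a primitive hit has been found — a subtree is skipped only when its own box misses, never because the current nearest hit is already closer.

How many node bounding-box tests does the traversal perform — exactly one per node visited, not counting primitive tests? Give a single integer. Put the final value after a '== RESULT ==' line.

Walk:
N0 x:[-8,13/3] y:[-11/3,26/3] z:[-25/2,13/2] -> hit [-11/3,13/3], descend [1, 3, 8, 9]
  N1 x:[-19/3,13/3] y:[17/3,26/3] z:[-11,-3/2] -> miss, prune
  N3 x:[-2,7/3] y:[0,22/3] z:[-3,13/2] -> hit [0,7/3], descend [2, 10]
    N2 x:[-2,4/3] y:[6,22/3] z:[7/2,13/2] -> miss, prune
    N10 x:[-1/3,7/3] y:[0,3] z:[-3,7/2] -> hit [0,7/3] leaf, test {P7(miss), P14@t=0, P18(miss)}
  N8 x:[-6,10/3] y:[-7/3,10/3] z:[-25/2,-9] -> miss, prune
  N9 x:[-8,-1] y:[-11/3,3] z:[-3,6] -> miss, prune

order=[0, 1, 3, 2, 10, 8, 9]  |boxes|=7  |leaves|=1  hit=P14

== RESULT ==
7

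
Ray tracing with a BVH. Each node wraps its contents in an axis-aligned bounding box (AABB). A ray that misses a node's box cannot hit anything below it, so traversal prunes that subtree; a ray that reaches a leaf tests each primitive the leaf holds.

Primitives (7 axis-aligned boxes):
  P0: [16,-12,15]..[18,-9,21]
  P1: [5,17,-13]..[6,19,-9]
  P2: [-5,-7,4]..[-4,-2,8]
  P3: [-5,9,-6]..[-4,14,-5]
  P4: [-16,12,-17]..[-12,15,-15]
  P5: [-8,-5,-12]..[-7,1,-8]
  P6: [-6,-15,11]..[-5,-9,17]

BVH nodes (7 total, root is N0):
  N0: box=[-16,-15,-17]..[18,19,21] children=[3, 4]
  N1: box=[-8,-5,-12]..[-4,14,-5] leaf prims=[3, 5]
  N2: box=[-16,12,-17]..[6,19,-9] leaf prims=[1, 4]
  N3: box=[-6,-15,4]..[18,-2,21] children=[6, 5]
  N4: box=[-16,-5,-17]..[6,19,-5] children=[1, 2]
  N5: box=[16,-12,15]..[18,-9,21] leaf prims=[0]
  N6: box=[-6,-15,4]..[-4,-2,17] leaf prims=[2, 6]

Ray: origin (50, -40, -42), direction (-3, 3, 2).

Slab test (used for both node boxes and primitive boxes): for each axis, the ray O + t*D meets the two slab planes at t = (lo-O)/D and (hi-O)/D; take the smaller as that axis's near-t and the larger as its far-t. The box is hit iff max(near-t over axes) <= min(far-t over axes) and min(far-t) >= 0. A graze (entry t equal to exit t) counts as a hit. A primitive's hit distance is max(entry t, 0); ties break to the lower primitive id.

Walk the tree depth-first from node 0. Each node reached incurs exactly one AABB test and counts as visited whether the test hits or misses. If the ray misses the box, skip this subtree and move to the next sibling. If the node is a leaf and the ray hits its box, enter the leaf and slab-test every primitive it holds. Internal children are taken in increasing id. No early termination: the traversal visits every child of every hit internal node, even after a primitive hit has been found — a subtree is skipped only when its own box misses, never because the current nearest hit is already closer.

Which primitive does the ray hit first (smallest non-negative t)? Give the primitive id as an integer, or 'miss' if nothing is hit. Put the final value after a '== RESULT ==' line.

Trace the traversal:
N0 x:[32/3,22] y:[25/3,59/3] z:[25/2,63/2] -> hit [25/2,59/3], descend [3, 4]
  N3 x:[32/3,56/3] y:[25/3,38/3] z:[23,63/2] -> miss, prune
  N4 x:[44/3,22] y:[35/3,59/3] z:[25/2,37/2] -> hit [44/3,37/2], descend [1, 2]
    N1 x:[18,58/3] y:[35/3,18] z:[15,37/2] -> hit [18,18] leaf, test {P3@t=18, P5(miss)}
    N2 x:[44/3,22] y:[52/3,59/3] z:[25/2,33/2] -> miss, prune

Summary -> nodes [0, 3, 4, 1, 2]; box-tests=5; leaf-entries=1; first=P3

== RESULT ==
3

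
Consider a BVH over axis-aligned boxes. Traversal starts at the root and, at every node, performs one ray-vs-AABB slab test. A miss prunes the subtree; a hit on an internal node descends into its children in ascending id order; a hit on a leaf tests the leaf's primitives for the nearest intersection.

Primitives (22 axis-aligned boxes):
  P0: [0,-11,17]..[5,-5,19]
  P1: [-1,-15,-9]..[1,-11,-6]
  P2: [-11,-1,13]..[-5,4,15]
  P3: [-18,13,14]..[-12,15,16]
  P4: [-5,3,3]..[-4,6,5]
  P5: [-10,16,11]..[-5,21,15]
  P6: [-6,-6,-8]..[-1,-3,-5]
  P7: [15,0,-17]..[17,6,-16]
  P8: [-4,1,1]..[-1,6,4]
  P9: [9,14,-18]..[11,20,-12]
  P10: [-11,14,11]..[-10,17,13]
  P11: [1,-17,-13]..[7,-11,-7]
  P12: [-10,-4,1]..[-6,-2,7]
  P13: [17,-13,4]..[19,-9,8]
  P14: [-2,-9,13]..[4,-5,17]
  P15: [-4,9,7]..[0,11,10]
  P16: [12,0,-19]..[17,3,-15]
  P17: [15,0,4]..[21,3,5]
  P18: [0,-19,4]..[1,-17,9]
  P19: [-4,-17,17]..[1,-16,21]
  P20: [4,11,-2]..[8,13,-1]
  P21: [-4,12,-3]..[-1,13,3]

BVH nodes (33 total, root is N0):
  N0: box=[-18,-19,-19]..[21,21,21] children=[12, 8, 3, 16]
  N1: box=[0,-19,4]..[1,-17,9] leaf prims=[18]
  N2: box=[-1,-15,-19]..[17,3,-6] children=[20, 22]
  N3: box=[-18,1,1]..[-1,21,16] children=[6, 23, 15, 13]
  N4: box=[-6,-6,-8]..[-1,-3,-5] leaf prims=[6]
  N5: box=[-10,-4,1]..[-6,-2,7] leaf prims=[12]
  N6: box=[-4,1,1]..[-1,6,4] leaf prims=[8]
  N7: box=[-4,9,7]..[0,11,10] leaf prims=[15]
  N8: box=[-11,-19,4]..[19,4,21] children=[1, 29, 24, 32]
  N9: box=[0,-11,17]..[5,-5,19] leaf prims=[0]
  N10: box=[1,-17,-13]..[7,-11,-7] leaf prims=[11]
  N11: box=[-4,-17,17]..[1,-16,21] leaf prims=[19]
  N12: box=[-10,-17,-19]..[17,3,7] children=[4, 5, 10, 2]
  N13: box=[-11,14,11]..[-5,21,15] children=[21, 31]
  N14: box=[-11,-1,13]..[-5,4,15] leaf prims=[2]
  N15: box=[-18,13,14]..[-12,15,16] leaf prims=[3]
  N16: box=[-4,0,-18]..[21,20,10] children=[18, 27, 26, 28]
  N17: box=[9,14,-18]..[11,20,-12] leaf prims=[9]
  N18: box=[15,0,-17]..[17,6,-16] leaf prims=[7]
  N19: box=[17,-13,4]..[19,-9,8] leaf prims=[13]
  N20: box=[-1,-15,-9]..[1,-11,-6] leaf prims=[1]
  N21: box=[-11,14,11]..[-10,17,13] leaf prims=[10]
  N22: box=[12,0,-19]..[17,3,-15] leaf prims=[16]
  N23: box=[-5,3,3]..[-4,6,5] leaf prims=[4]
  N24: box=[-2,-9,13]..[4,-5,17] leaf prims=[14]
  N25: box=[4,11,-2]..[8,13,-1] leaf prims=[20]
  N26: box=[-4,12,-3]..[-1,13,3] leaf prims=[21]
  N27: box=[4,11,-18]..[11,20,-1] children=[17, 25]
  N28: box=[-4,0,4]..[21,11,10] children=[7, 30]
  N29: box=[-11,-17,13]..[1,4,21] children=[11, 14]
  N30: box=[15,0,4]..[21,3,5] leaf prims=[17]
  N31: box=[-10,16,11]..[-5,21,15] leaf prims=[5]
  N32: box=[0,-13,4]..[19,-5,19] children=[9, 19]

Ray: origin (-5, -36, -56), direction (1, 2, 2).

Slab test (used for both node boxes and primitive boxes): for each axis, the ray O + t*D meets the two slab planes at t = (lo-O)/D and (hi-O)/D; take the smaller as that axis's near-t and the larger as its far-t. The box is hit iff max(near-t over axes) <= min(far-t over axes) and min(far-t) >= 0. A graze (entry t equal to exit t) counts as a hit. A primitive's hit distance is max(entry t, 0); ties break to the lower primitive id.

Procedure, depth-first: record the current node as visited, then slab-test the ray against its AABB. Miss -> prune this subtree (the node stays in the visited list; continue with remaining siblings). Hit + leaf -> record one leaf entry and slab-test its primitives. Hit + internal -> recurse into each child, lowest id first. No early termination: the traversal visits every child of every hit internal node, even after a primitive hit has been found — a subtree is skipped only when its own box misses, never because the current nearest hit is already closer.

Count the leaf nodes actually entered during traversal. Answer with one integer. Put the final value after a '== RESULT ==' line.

Walk:
N0 x:[-13,26] y:[17/2,57/2] z:[37/2,77/2] -> hit [37/2,26], descend [3, 8, 12, 16]
  N3 x:[-13,4] y:[37/2,57/2] z:[57/2,36] -> miss, prune
  N8 x:[-6,24] y:[17/2,20] z:[30,77/2] -> miss, prune
  N12 x:[-5,22] y:[19/2,39/2] z:[37/2,63/2] -> hit [37/2,39/2], descend [2, 4, 5, 10]
    N2 x:[4,22] y:[21/2,39/2] z:[37/2,25] -> hit [37/2,39/2], descend [20, 22]
      N20 x:[4,6] y:[21/2,25/2] z:[47/2,25] -> miss, prune
      N22 x:[17,22] y:[18,39/2] z:[37/2,41/2] -> hit [37/2,39/2] leaf, test {P16@t=37/2}
    N4 x:[-1,4] y:[15,33/2] z:[24,51/2] -> miss, prune
    N5 x:[-5,-1] y:[16,17] z:[57/2,63/2] -> miss, prune
    N10 x:[6,12] y:[19/2,25/2] z:[43/2,49/2] -> miss, prune
  N16 x:[1,26] y:[18,28] z:[19,33] -> hit [19,26], descend [18, 26, 27, 28]
    N18 x:[20,22] y:[18,21] z:[39/2,20] -> hit [20,20] leaf, test {P7@t=20}
    N26 x:[1,4] y:[24,49/2] z:[53/2,59/2] -> miss, prune
    N27 x:[9,16] y:[47/2,28] z:[19,55/2] -> miss, prune
    N28 x:[1,26] y:[18,47/2] z:[30,33] -> miss, prune

Summary -> nodes [0, 3, 8, 12, 2, 20, 22, 4, 5, 10, 16, 18, 26, 27, 28]; box-tests=15; leaf-entries=2; first=P16

== RESULT ==
2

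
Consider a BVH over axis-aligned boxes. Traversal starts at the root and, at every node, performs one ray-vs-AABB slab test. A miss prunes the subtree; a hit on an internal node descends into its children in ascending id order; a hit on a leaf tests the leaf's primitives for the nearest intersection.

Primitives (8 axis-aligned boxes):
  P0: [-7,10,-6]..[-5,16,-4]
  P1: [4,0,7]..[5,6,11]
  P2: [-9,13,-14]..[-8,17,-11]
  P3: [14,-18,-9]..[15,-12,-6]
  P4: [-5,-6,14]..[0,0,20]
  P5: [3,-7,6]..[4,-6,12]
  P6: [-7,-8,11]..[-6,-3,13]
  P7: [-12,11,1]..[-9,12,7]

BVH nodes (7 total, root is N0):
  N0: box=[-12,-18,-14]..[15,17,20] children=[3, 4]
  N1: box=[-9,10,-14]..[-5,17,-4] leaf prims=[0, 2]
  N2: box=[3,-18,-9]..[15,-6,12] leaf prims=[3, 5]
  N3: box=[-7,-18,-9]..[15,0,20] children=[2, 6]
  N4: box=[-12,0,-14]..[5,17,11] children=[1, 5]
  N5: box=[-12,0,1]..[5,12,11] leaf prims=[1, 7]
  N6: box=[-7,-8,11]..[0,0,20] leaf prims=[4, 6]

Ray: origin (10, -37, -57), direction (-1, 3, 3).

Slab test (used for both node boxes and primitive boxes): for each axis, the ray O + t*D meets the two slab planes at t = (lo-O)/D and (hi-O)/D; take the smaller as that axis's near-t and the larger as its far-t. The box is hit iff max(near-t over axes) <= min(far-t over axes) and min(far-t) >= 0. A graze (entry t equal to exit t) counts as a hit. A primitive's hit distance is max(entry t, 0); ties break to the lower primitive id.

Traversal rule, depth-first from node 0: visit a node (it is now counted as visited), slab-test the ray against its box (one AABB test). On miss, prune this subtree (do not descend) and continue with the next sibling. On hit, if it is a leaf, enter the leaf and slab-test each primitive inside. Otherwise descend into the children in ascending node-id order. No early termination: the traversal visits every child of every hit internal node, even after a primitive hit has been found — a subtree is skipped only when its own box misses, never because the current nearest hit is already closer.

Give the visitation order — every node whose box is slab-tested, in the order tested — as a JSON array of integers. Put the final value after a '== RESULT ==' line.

Trace the traversal:
N0 x:[-5,22] y:[19/3,18] z:[43/3,77/3] -> hit [43/3,18], descend [3, 4]
  N3 x:[-5,17] y:[19/3,37/3] z:[16,77/3] -> miss, prune
  N4 x:[5,22] y:[37/3,18] z:[43/3,68/3] -> hit [43/3,18], descend [1, 5]
    N1 x:[15,19] y:[47/3,18] z:[43/3,53/3] -> hit [47/3,53/3] leaf, test {P0@t=17, P2(miss)}
    N5 x:[5,22] y:[37/3,49/3] z:[58/3,68/3] -> miss, prune

5 AABB tests over nodes [0, 3, 4, 1, 5]; 1 leaf entered; closest P0.

== RESULT ==
[0, 3, 4, 1, 5]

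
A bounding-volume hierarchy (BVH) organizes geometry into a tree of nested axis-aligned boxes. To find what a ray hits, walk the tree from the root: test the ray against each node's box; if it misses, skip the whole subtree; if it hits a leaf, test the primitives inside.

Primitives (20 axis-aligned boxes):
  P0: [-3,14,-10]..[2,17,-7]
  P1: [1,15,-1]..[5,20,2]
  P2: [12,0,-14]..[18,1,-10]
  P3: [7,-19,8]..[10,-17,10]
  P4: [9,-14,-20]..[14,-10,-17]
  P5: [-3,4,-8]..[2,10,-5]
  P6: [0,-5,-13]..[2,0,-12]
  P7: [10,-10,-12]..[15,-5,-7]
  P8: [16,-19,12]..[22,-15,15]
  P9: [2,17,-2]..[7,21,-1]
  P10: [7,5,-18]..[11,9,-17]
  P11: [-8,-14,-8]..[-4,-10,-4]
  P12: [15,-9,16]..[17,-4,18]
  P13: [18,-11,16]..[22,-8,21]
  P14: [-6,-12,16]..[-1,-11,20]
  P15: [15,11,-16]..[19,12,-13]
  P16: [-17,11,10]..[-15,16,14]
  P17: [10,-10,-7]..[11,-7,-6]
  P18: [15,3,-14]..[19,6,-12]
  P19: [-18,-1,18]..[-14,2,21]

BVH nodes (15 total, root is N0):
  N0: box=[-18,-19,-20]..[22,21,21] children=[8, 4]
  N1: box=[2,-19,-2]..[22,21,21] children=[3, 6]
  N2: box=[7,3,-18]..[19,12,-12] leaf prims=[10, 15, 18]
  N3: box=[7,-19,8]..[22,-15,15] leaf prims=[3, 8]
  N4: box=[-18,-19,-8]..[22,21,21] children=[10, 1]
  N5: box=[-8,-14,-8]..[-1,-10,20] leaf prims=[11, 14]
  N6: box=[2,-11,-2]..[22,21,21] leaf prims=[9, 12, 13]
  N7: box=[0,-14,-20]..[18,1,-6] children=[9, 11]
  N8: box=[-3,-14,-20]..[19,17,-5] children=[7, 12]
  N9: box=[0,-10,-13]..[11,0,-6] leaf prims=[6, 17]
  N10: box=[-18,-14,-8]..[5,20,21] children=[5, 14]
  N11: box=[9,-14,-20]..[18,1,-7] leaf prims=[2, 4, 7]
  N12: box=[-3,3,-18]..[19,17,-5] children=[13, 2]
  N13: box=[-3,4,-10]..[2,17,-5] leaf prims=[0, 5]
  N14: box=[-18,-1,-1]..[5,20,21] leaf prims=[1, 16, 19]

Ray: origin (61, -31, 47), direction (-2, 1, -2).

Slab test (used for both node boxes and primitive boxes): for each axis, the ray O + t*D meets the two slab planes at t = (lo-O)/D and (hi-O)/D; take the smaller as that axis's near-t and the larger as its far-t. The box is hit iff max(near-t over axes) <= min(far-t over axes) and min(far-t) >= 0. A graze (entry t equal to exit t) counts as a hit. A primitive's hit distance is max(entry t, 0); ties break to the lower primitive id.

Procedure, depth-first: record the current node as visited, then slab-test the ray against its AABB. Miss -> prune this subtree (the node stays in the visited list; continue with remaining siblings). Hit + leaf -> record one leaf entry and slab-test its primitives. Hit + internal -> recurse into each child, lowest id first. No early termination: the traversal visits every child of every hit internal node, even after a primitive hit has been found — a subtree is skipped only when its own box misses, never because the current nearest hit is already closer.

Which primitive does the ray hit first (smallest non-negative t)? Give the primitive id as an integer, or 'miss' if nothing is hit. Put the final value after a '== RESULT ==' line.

Walk:
N0 x:[39/2,79/2] y:[12,52] z:[13,67/2] -> hit [39/2,67/2], descend [4, 8]
  N4 x:[39/2,79/2] y:[12,52] z:[13,55/2] -> hit [39/2,55/2], descend [1, 10]
    N1 x:[39/2,59/2] y:[12,52] z:[13,49/2] -> hit [39/2,49/2], descend [3, 6]
      N3 x:[39/2,27] y:[12,16] z:[16,39/2] -> miss, prune
      N6 x:[39/2,59/2] y:[20,52] z:[13,49/2] -> hit [20,49/2] leaf, test {P9(miss), P12(miss), P13(miss)}
    N10 x:[28,79/2] y:[17,51] z:[13,55/2] -> miss, prune
  N8 x:[21,32] y:[17,48] z:[26,67/2] -> hit [26,32], descend [7, 12]
    N7 x:[43/2,61/2] y:[17,32] z:[53/2,67/2] -> hit [53/2,61/2], descend [9, 11]
      N9 x:[25,61/2] y:[21,31] z:[53/2,30] -> hit [53/2,30] leaf, test {P6@t=59/2, P17(miss)}
      N11 x:[43/2,26] y:[17,32] z:[27,67/2] -> miss, prune
    N12 x:[21,32] y:[34,48] z:[26,65/2] -> miss, prune

Summary -> nodes [0, 4, 1, 3, 6, 10, 8, 7, 9, 11, 12]; box-tests=11; leaf-entries=2; first=P6

== RESULT ==
6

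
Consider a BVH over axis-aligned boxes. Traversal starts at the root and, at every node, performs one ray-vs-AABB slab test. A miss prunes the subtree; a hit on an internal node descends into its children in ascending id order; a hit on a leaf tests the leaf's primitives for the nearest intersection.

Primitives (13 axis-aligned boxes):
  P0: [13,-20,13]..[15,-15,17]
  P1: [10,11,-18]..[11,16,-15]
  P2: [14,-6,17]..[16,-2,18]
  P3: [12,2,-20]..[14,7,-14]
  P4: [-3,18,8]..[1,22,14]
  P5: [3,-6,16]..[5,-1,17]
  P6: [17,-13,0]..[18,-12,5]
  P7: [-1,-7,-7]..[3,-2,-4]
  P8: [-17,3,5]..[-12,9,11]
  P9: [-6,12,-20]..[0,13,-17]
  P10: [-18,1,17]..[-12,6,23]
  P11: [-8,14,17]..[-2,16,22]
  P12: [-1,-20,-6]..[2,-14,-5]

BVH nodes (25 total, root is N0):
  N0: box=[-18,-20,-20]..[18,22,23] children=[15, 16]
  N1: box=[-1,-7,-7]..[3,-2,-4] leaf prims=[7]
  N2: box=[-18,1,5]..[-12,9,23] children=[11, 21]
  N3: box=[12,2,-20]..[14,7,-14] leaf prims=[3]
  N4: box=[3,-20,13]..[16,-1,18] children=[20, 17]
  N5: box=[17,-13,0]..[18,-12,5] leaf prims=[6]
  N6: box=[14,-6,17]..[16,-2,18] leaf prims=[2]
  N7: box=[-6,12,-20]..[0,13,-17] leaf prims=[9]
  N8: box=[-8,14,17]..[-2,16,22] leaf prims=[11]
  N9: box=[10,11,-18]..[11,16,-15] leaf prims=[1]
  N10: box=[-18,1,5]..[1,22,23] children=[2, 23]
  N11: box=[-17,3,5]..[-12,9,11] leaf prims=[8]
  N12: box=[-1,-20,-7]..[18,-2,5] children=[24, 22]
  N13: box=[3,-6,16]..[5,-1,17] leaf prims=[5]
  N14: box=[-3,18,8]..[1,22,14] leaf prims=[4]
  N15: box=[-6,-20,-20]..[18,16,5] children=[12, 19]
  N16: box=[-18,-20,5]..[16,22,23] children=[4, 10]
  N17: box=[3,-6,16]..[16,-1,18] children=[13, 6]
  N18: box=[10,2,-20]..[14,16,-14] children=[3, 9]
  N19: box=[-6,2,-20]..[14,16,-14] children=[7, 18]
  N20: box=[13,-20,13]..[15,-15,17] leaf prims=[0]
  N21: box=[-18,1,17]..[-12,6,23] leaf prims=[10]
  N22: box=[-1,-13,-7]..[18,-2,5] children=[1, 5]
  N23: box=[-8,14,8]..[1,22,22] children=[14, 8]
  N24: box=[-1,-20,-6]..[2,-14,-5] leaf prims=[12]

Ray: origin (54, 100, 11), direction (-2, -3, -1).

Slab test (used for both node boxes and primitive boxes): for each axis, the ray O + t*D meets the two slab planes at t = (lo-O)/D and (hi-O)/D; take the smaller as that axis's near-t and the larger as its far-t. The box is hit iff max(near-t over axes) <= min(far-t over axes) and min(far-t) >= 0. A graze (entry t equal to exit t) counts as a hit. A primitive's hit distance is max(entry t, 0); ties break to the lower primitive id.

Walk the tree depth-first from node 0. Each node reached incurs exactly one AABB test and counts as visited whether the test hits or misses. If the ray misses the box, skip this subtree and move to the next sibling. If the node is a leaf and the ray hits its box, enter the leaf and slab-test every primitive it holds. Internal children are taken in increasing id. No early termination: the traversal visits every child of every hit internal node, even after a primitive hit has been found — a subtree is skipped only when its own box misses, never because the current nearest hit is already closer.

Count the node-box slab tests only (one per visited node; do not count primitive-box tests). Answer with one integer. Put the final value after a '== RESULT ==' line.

Walk:
N0 x:[18,36] y:[26,40] z:[-12,31] -> hit [26,31], descend [15, 16]
  N15 x:[18,30] y:[28,40] z:[6,31] -> hit [28,30], descend [12, 19]
    N12 x:[18,55/2] y:[34,40] z:[6,18] -> miss, prune
    N19 x:[20,30] y:[28,98/3] z:[25,31] -> hit [28,30], descend [7, 18]
      N7 x:[27,30] y:[29,88/3] z:[28,31] -> hit [29,88/3] leaf, test {P9@t=29}
      N18 x:[20,22] y:[28,98/3] z:[25,31] -> miss, prune
  N16 x:[19,36] y:[26,40] z:[-12,6] -> miss, prune

order=[0, 15, 12, 19, 7, 18, 16]  |boxes|=7  |leaves|=1  hit=P9

== RESULT ==
7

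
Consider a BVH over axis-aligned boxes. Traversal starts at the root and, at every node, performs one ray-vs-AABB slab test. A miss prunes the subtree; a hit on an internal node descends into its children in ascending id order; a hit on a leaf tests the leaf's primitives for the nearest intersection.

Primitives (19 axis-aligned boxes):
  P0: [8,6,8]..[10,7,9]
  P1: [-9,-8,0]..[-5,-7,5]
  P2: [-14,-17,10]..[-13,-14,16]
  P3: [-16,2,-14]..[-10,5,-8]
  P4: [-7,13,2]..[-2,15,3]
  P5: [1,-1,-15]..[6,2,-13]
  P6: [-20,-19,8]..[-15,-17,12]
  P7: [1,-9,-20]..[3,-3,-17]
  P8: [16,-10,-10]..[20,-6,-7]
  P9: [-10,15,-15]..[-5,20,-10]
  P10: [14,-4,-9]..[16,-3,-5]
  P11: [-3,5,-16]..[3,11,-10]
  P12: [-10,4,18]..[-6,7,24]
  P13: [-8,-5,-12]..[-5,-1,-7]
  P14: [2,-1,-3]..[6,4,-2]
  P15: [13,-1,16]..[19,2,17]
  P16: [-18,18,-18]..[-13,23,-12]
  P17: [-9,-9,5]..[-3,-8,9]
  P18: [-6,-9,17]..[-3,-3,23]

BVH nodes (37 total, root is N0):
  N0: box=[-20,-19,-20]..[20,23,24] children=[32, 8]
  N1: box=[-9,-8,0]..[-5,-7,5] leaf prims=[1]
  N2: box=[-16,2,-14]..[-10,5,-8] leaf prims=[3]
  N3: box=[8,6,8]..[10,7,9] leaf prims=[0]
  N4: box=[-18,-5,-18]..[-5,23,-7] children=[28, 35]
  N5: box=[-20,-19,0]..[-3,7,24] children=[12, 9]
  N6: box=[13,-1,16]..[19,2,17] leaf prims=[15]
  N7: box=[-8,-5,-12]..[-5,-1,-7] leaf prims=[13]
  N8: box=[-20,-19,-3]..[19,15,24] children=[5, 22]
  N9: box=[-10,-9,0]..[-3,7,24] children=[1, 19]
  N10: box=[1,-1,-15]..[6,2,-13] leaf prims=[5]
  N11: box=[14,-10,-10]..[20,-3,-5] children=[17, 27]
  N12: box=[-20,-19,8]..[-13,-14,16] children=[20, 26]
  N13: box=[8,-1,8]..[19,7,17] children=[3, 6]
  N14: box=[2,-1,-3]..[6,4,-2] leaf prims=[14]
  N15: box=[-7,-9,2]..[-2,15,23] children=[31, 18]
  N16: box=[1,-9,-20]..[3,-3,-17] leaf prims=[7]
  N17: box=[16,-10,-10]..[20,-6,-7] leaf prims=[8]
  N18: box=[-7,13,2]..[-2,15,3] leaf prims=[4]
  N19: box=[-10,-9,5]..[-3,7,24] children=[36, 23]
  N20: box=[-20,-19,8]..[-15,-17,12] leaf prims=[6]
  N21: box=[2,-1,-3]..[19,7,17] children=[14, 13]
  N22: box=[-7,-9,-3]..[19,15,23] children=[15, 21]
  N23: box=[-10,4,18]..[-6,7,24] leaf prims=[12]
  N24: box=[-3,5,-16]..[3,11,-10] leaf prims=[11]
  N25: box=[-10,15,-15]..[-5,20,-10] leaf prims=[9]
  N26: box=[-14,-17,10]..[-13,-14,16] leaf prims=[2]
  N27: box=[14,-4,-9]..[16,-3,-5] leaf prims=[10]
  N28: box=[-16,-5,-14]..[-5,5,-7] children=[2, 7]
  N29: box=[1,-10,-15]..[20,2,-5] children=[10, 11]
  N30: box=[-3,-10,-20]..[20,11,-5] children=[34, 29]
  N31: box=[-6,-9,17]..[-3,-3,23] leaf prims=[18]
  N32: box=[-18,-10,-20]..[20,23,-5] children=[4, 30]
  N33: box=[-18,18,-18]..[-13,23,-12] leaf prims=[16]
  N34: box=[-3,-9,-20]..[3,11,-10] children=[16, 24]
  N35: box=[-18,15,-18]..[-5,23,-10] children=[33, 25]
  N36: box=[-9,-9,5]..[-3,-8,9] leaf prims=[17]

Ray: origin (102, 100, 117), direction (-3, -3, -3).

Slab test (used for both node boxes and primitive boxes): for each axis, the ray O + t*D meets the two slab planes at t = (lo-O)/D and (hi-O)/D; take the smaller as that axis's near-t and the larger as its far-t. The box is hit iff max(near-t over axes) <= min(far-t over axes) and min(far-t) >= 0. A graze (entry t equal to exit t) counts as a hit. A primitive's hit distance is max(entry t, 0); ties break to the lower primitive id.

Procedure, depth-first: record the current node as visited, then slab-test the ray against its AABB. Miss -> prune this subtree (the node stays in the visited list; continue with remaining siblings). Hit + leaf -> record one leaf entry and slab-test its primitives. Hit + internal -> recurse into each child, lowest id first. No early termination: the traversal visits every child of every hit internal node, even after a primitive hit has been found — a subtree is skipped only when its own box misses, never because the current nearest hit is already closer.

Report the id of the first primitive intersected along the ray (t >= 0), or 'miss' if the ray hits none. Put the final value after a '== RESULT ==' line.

Trace the traversal:
N0 x:[82/3,122/3] y:[77/3,119/3] z:[31,137/3] -> hit [31,119/3], descend [8, 32]
  N8 x:[83/3,122/3] y:[85/3,119/3] z:[31,40] -> hit [31,119/3], descend [5, 22]
    N5 x:[35,122/3] y:[31,119/3] z:[31,39] -> hit [35,39], descend [9, 12]
      N9 x:[35,112/3] y:[31,109/3] z:[31,39] -> hit [35,109/3], descend [1, 19]
        N1 x:[107/3,37] y:[107/3,36] z:[112/3,39] -> miss, prune
        N19 x:[35,112/3] y:[31,109/3] z:[31,112/3] -> hit [35,109/3], descend [23, 36]
          N23 x:[36,112/3] y:[31,32] z:[31,33] -> miss, prune
          N36 x:[35,37] y:[36,109/3] z:[36,112/3] -> hit [36,109/3] leaf, test {P17@t=36}
      N12 x:[115/3,122/3] y:[38,119/3] z:[101/3,109/3] -> miss, prune
    N22 x:[83/3,109/3] y:[85/3,109/3] z:[94/3,40] -> hit [94/3,109/3], descend [15, 21]
      N15 x:[104/3,109/3] y:[85/3,109/3] z:[94/3,115/3] -> hit [104/3,109/3], descend [18, 31]
        N18 x:[104/3,109/3] y:[85/3,29] z:[38,115/3] -> miss, prune
        N31 x:[35,36] y:[103/3,109/3] z:[94/3,100/3] -> miss, prune
      N21 x:[83/3,100/3] y:[31,101/3] z:[100/3,40] -> hit [100/3,100/3], descend [13, 14]
        N13 x:[83/3,94/3] y:[31,101/3] z:[100/3,109/3] -> miss, prune
        N14 x:[32,100/3] y:[32,101/3] z:[119/3,40] -> miss, prune
  N32 x:[82/3,40] y:[77/3,110/3] z:[122/3,137/3] -> miss, prune

order=[0, 8, 5, 9, 1, 19, 23, 36, 12, 22, 15, 18, 31, 21, 13, 14, 32]  |boxes|=17  |leaves|=1  hit=P17

== RESULT ==
17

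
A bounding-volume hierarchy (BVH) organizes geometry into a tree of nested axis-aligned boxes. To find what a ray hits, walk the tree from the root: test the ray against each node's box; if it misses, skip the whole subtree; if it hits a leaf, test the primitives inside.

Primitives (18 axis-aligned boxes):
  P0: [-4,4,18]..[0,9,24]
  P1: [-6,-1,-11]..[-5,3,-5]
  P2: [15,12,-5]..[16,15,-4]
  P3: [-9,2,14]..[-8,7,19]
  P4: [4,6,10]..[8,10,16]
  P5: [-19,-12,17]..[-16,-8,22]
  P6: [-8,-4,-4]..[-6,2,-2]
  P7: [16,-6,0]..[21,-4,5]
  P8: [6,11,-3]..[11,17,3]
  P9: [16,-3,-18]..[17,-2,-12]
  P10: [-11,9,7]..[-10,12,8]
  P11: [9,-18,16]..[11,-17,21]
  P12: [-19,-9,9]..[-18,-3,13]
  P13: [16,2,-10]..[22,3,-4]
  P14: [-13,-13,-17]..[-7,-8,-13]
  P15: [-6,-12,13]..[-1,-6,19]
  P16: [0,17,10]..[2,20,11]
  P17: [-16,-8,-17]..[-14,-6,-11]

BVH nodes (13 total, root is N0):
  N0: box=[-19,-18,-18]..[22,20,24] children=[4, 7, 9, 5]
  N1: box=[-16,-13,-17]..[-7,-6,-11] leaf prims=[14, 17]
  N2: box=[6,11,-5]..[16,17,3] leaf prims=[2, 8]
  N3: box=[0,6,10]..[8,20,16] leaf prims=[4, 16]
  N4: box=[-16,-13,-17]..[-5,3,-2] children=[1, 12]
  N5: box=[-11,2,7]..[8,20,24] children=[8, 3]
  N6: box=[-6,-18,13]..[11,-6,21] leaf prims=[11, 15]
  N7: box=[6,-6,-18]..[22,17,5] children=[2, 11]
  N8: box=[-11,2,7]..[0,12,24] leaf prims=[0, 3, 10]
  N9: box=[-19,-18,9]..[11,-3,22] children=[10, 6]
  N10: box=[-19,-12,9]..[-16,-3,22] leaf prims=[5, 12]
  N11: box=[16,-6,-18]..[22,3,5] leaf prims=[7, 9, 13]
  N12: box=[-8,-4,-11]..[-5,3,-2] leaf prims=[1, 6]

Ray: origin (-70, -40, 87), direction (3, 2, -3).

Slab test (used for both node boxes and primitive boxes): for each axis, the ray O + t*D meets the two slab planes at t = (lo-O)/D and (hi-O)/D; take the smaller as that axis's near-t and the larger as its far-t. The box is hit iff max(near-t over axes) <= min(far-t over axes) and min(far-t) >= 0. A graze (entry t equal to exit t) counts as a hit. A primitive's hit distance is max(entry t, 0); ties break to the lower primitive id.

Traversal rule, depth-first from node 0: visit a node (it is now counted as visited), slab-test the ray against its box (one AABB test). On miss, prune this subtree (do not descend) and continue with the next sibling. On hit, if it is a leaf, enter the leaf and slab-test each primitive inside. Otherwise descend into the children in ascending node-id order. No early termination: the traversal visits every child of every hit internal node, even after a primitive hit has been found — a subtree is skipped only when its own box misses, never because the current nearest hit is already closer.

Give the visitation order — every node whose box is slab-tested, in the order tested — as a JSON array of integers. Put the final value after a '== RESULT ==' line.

Walk:
N0 x:[17,92/3] y:[11,30] z:[21,35] -> hit [21,30], descend [4, 5, 7, 9]
  N4 x:[18,65/3] y:[27/2,43/2] z:[89/3,104/3] -> miss, prune
  N5 x:[59/3,26] y:[21,30] z:[21,80/3] -> hit [21,26], descend [3, 8]
    N3 x:[70/3,26] y:[23,30] z:[71/3,77/3] -> hit [71/3,77/3] leaf, test {P4@t=74/3, P16(miss)}
    N8 x:[59/3,70/3] y:[21,26] z:[21,80/3] -> hit [21,70/3] leaf, test {P0@t=22, P3(miss), P10(miss)}
  N7 x:[76/3,92/3] y:[17,57/2] z:[82/3,35] -> hit [82/3,57/2], descend [2, 11]
    N2 x:[76/3,86/3] y:[51/2,57/2] z:[28,92/3] -> hit [28,57/2] leaf, test {P2(miss), P8(miss)}
    N11 x:[86/3,92/3] y:[17,43/2] z:[82/3,35] -> miss, prune
  N9 x:[17,27] y:[11,37/2] z:[65/3,26] -> miss, prune

order=[0, 4, 5, 3, 8, 7, 2, 11, 9]  |boxes|=9  |leaves|=3  hit=P0

== RESULT ==
[0, 4, 5, 3, 8, 7, 2, 11, 9]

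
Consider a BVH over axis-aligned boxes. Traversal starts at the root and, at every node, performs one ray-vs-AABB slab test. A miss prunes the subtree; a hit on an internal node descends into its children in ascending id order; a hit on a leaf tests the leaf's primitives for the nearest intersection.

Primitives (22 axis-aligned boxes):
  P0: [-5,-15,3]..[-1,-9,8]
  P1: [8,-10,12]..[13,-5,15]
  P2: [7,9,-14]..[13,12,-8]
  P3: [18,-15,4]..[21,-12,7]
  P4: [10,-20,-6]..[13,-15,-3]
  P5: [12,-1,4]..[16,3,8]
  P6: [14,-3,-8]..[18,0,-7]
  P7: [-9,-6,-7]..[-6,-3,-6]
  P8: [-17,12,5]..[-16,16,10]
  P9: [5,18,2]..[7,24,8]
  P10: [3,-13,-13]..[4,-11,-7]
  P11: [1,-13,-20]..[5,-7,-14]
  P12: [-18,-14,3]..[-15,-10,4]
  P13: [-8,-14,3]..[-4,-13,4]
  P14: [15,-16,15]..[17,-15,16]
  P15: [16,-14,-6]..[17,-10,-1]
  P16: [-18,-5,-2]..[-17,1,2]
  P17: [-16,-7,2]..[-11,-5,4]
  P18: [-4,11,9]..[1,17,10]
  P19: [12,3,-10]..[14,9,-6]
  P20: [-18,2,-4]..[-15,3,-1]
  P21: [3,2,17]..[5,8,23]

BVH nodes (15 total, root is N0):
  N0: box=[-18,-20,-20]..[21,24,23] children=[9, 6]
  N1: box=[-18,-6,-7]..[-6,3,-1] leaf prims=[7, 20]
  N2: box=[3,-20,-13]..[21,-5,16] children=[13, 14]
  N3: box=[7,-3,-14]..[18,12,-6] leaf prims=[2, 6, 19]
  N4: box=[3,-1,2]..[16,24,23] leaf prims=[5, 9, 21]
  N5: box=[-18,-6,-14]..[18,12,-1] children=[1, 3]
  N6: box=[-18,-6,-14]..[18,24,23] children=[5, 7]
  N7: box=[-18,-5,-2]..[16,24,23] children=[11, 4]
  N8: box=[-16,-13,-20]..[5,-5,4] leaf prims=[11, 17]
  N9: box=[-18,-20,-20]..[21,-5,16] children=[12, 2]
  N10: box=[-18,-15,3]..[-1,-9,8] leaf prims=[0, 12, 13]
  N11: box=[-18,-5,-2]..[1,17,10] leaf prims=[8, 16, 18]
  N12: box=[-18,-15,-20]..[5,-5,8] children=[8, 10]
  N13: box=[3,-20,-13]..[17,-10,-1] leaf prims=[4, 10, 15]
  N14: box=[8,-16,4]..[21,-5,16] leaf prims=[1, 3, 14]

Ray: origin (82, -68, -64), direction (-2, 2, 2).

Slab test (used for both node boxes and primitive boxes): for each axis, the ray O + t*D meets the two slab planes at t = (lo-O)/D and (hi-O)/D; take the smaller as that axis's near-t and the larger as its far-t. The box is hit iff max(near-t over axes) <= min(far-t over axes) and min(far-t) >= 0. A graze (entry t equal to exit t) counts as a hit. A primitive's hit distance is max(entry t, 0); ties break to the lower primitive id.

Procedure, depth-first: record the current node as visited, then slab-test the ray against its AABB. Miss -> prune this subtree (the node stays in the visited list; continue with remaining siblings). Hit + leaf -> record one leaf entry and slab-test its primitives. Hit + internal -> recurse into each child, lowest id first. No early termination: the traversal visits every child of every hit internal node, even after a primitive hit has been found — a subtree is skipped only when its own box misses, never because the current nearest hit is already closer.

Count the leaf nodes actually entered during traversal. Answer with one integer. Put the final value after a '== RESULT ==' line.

Traverse from the root:
N0 x:[61/2,50] y:[24,46] z:[22,87/2] -> hit [61/2,87/2], descend [6, 9]
  N6 x:[32,50] y:[31,46] z:[25,87/2] -> hit [32,87/2], descend [5, 7]
    N5 x:[32,50] y:[31,40] z:[25,63/2] -> miss, prune
    N7 x:[33,50] y:[63/2,46] z:[31,87/2] -> hit [33,87/2], descend [4, 11]
      N4 x:[33,79/2] y:[67/2,46] z:[33,87/2] -> hit [67/2,79/2] leaf, test {P5@t=34, P9(miss), P21(miss)}
      N11 x:[81/2,50] y:[63/2,85/2] z:[31,37] -> miss, prune
  N9 x:[61/2,50] y:[24,63/2] z:[22,40] -> hit [61/2,63/2], descend [2, 12]
    N2 x:[61/2,79/2] y:[24,63/2] z:[51/2,40] -> hit [61/2,63/2], descend [13, 14]
      N13 x:[65/2,79/2] y:[24,29] z:[51/2,63/2] -> miss, prune
      N14 x:[61/2,37] y:[26,63/2] z:[34,40] -> miss, prune
    N12 x:[77/2,50] y:[53/2,63/2] z:[22,36] -> miss, prune

Summary -> nodes [0, 6, 5, 7, 4, 11, 9, 2, 13, 14, 12]; box-tests=11; leaf-entries=1; first=P5

== RESULT ==
1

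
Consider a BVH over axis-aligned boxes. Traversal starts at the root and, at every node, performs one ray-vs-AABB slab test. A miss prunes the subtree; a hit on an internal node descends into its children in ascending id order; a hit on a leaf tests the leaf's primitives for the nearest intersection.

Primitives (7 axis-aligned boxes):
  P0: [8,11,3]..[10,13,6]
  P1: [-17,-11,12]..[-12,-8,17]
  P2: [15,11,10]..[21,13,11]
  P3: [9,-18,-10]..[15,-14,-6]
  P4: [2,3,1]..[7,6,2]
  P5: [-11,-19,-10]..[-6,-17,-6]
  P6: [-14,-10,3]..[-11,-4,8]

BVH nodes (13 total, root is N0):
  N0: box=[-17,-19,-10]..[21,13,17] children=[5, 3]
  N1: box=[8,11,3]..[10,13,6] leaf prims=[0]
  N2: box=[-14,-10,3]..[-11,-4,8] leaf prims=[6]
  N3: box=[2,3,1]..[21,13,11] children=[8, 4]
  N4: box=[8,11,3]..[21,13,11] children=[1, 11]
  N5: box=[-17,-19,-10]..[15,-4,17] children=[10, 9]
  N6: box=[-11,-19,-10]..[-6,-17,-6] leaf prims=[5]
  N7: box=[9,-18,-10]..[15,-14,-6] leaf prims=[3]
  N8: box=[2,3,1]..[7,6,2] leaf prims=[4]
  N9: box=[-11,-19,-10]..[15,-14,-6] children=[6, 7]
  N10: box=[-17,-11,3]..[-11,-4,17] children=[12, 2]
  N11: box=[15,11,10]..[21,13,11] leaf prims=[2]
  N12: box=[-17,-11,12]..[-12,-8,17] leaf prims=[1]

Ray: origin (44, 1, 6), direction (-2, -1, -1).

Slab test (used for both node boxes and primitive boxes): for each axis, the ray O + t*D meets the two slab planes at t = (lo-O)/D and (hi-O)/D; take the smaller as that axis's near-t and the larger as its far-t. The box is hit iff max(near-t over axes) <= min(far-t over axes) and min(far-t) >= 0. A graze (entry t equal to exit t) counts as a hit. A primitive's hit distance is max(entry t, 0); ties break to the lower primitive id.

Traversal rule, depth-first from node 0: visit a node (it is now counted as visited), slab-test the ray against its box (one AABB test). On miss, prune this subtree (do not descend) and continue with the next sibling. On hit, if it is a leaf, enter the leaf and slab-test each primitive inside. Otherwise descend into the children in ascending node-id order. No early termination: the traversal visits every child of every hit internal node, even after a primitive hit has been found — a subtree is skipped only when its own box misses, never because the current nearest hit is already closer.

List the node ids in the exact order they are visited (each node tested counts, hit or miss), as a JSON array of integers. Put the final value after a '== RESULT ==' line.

Trace the traversal:
N0 x:[23/2,61/2] y:[-12,20] z:[-11,16] -> hit [23/2,16], descend [3, 5]
  N3 x:[23/2,21] y:[-12,-2] z:[-5,5] -> miss, prune
  N5 x:[29/2,61/2] y:[5,20] z:[-11,16] -> hit [29/2,16], descend [9, 10]
    N9 x:[29/2,55/2] y:[15,20] z:[12,16] -> hit [15,16], descend [6, 7]
      N6 x:[25,55/2] y:[18,20] z:[12,16] -> miss, prune
      N7 x:[29/2,35/2] y:[15,19] z:[12,16] -> hit [15,16] leaf, test {P3@t=15}
    N10 x:[55/2,61/2] y:[5,12] z:[-11,3] -> miss, prune

Summary -> nodes [0, 3, 5, 9, 6, 7, 10]; box-tests=7; leaf-entries=1; first=P3

== RESULT ==
[0, 3, 5, 9, 6, 7, 10]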